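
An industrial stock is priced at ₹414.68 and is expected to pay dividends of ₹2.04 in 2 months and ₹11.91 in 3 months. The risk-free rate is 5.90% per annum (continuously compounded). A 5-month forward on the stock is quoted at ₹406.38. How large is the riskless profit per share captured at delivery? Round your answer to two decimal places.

PV(dividends) I = 2.04·e^(−0.0590·2/12) + 11.91·e^(−0.0590·3/12) = 13.7557
Fair forward F* = (S − I)·e^(rT) = (414.68 − 13.7557)·e^0.024583 = 400.9243 × 1.024888 = 410.9025
Market ₹406.38 < fair 410.9025: forward underpriced → reverse cash-and-carry (short the stock, invest proceeds at r, pay the dividends, go long the forward).
Profit at T = |F_mkt − F*| = |406.38 − 410.9025| = ₹4.52 per share

₹4.52 per share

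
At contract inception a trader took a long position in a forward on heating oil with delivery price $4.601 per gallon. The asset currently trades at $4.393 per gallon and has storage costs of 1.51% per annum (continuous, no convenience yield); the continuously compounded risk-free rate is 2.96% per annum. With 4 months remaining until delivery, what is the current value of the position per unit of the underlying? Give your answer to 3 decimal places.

Current fair forward for the remaining 4 months: F = S·e^((r + u)·T), (r + u) = 0.0296 + 0.0151 = 0.0447
F = 4.393 · e^(0.0447 × 4/12) = 4.393 × 1.015012 = 4.4589
Value of long forward = (F − K)·e^(−rT) = (4.4589 − 4.601) · e^(−0.0296·4/12)
= -0.1421 × 0.990182 = -0.141

-$0.141 per gallon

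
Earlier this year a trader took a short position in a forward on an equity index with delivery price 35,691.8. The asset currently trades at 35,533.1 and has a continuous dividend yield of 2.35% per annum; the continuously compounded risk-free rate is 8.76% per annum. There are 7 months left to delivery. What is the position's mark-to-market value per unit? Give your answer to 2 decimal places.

-1135.56

Current fair forward for the remaining 7 months: F = S·e^((r − q)·T), (r − q) = 0.0876 − 0.0235 = 0.0641
F = 35533.1 · e^(0.0641 × 7/12) = 35533.1 × 1.03809953 = 36886.8944
Value of long forward = (F − K)·e^(−rT) = (36886.8944 − 35691.8) · e^(−0.0876·7/12)
= 1195.0944 × 0.95018365 = 1135.56
Short position value = −(long value) = -1135.56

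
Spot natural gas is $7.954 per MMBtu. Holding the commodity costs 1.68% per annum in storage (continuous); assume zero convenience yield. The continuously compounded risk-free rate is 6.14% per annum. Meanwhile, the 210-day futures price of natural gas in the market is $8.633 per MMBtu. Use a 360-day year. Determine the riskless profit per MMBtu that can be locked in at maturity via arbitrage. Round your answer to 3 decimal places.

Fair futures: F* = S·e^(carry·T), with carry = (r + u) = 0.0614 + 0.0168 = 0.0782
F* = 7.954 · e^(0.0782 × 210/360) = 7.954 · e^0.045617 = 7.954 × 1.046673 = $8.3252
Market $8.633 > fair $8.3252: forward overpriced → cash-and-carry (buy spot, short the forward).
At maturity, profit = |F_mkt − F*| = |8.633 − 8.3252| = $0.308 per MMBtu

$0.308 per MMBtu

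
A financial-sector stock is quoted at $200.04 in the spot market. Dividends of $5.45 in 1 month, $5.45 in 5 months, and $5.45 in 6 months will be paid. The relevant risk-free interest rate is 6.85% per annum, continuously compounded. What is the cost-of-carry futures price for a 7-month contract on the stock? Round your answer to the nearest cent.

PV(dividends) I = 5.45·e^(−0.0685·1/12) + 5.45·e^(−0.0685·5/12) + 5.45·e^(−0.0685·6/12)
I = 5.4190 + 5.2966 + 5.2665 = 15.9821
F = (S − I)·e^(rT) = (200.04 − 15.9821) · e^(0.0685·7/12)
= 184.0579 · e^0.039958 = 184.0579 × 1.040767 = $191.56

$191.56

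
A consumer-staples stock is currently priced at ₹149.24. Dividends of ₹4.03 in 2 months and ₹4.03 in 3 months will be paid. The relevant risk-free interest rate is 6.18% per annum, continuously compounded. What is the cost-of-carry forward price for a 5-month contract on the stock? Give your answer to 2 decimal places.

₹144.97

PV(dividends) I = 4.03·e^(−0.0618·2/12) + 4.03·e^(−0.0618·3/12)
I = 3.9887 + 3.9682 = 7.9569
F = (S − I)·e^(rT) = (149.24 − 7.9569) · e^(0.0618·5/12)
= 141.2831 · e^0.025750 = 141.2831 × 1.026084 = ₹144.97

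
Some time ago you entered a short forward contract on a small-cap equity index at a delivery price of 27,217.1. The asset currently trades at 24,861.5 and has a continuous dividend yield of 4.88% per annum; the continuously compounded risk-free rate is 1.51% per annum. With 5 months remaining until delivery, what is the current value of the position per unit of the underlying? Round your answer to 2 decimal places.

Current fair forward for the remaining 5 months: F = S·e^((r − q)·T), (r − q) = 0.0151 − 0.0488 = -0.0337
F = 24861.5 · e^(-0.0337 × 5/12) = 24861.5 × 0.98605646 = 24514.8427
Value of long forward = (F − K)·e^(−rT) = (24514.8427 − 27217.1) · e^(−0.0151·5/12)
= -2702.2573 × 0.99372808 = -2685.31
Short position value = −(long value) = 2685.31

2685.31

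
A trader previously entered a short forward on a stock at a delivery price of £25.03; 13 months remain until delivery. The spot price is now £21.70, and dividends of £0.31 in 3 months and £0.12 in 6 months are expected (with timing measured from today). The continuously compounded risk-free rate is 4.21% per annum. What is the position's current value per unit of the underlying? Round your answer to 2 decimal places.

PV(remaining dividends) I = 0.31·e^(−0.0421·3/12) + 0.12·e^(−0.0421·6/12) = 0.4243
Current forward F = (S − I)·e^(rT) = (21.70 − 0.4243)·e^(0.0421·13/12) = 21.2757 × 1.046664 = 22.2685
Value (long) = (F − K)·e^(−rT) = (22.2685 − 25.03) × 0.955416 = -2.6384
Short position value = −(long value) = £2.64

£2.64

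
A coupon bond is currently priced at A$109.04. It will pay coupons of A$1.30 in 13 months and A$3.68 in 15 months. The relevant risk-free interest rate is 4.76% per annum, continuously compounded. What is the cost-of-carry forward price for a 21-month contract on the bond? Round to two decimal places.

A$113.40

PV(coupons) I = 1.30·e^(−0.0476·13/12) + 3.68·e^(−0.0476·15/12)
I = 1.2347 + 3.4674 = 4.7021
F = (S − I)·e^(rT) = (109.04 − 4.7021) · e^(0.0476·21/12)
= 104.3379 · e^0.083300 = 104.3379 × 1.086868 = A$113.40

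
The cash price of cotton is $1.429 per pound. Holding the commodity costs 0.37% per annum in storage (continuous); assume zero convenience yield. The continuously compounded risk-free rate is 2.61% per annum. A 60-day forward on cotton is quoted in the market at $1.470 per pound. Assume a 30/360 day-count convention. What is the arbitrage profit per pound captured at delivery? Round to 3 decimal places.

$0.034 per pound

Fair forward: F* = S·e^(carry·T), with carry = (r + u) = 0.0261 + 0.0037 = 0.0298
F* = 1.429 · e^(0.0298 × 60/360) = 1.429 · e^0.004967 = 1.429 × 1.004979 = $1.4361
Market $1.470 > fair $1.4361: forward overpriced → cash-and-carry (buy spot, short the forward).
At maturity, profit = |F_mkt − F*| = |1.470 − 1.4361| = $0.034 per pound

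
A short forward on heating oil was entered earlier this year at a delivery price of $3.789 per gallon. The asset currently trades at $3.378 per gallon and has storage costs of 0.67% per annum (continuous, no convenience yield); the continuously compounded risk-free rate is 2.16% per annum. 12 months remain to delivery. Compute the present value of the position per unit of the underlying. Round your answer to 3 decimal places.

Current fair forward for the remaining 12 months: F = S·e^((r + u)·T), (r + u) = 0.0216 + 0.0067 = 0.0283
F = 3.378 · e^(0.0283 × 12/12) = 3.378 × 1.028704 = 3.4750
Value of long forward = (F − K)·e^(−rT) = (3.4750 − 3.789) · e^(−0.0216·12/12)
= -0.3140 × 0.978632 = -0.307
Short position value = −(long value) = $0.307

$0.307 per gallon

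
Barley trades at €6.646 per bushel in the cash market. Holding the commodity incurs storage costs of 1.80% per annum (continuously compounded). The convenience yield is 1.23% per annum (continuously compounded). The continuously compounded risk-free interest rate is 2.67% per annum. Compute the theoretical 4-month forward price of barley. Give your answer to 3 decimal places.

Net carry = r + u − y = 0.0267 + 0.0180 − 0.0123 = 0.0324
F = S·e^((r+u−y)T) = 6.646 · e^(0.0324 × 4/12) = 6.646 · e^0.010800
= 6.646 × 1.010859 = €6.718 per bushel

€6.718 per bushel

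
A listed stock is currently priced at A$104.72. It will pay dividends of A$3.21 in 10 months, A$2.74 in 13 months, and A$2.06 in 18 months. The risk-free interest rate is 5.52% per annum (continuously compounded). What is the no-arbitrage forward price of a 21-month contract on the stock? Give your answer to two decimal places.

A$107.03

PV(dividends) I = 3.21·e^(−0.0552·10/12) + 2.74·e^(−0.0552·13/12) + 2.06·e^(−0.0552·18/12)
I = 3.0657 + 2.5810 + 1.8963 = 7.5430
F = (S − I)·e^(rT) = (104.72 − 7.5430) · e^(0.0552·21/12)
= 97.1770 · e^0.096600 = 97.1770 × 1.101420 = A$107.03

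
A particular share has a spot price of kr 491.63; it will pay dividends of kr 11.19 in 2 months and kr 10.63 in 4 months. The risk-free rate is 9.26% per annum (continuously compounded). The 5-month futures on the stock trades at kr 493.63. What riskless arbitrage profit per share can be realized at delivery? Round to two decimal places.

PV(dividends) I = 11.19·e^(−0.0926·2/12) + 10.63·e^(−0.0926·4/12) = 21.3255
Fair futures F* = (S − I)·e^(rT) = (491.63 − 21.3255)·e^0.038583 = 470.3045 × 1.039337 = 488.8049
Market kr 493.63 > fair 488.8049: forward overpriced → cash-and-carry (borrow at r, buy the stock and collect the dividends, short the forward).
Profit at T = |F_mkt − F*| = |493.63 − 488.8049| = kr 4.83 per share

kr 4.83 per share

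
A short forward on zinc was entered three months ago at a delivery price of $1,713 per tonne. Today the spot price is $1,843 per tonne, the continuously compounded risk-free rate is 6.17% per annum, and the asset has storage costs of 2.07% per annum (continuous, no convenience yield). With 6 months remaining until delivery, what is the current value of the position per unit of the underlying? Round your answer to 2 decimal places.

Current fair forward for the remaining 6 months: F = S·e^((r + u)·T), (r + u) = 0.0617 + 0.0207 = 0.0824
F = 1843 · e^(0.0824 × 6/12) = 1843 × 1.04206050 = 1920.5175
Value of long forward = (F − K)·e^(−rT) = (1920.5175 − 1713) · e^(−0.0617·6/12)
= 207.5175 × 0.96962101 = 201.21
Short position value = −(long value) = -$201.21

-$201.21 per tonne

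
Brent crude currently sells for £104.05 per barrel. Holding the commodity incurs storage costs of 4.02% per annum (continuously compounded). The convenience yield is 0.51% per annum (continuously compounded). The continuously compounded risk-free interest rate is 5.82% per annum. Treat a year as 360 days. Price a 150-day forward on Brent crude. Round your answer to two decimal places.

Net carry = r + u − y = 0.0582 + 0.0402 − 0.0051 = 0.0933
F = S·e^((r+u−y)T) = 104.05 · e^(0.0933 × 150/360) = 104.05 · e^0.038875
= 104.05 × 1.039641 = £108.17 per barrel

£108.17 per barrel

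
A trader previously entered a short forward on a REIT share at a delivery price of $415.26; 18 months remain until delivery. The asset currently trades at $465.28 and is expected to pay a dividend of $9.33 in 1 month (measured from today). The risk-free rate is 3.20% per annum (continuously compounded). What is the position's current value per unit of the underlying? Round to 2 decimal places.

-$60.18

PV(remaining dividends) I = 9.33·e^(−0.0320·1/12) = 9.3052
Current forward F = (S − I)·e^(rT) = (465.28 − 9.3052)·e^(0.0320·18/12) = 455.9748 × 1.049171 = 478.3955
Value (long) = (F − K)·e^(−rT) = (478.3955 − 415.26) × 0.953134 = 60.1766
Short position value = −(long value) = -$60.18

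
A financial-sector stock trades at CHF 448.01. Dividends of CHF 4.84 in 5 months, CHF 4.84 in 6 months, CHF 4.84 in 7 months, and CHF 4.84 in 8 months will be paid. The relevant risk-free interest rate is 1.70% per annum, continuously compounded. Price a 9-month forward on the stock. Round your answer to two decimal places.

PV(dividends) I = 4.84·e^(−0.0170·5/12) + 4.84·e^(−0.0170·6/12) + 4.84·e^(−0.0170·7/12) + 4.84·e^(−0.0170·8/12)
I = 4.8058 + 4.7990 + 4.7922 + 4.7855 = 19.1825
F = (S − I)·e^(rT) = (448.01 − 19.1825) · e^(0.0170·9/12)
= 428.8275 · e^0.012750 = 428.8275 × 1.012832 = CHF 434.33

CHF 434.33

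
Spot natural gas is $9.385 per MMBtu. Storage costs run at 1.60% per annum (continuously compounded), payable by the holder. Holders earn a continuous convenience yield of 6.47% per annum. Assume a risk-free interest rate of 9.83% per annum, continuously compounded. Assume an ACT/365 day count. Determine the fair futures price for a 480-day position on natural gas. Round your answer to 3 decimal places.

Net carry = r + u − y = 0.0983 + 0.0160 − 0.0647 = 0.0496
F = S·e^((r+u−y)T) = 9.385 · e^(0.0496 × 480/365) = 9.385 · e^0.065227
= 9.385 × 1.067401 = $10.018 per MMBtu

$10.018 per MMBtu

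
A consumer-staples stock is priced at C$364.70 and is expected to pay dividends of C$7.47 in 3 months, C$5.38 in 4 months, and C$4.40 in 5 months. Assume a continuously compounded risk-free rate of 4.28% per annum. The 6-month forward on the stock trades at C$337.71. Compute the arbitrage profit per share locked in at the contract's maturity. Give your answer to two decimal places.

C$17.49 per share

PV(dividends) I = 7.47·e^(−0.0428·3/12) + 5.38·e^(−0.0428·4/12) + 4.40·e^(−0.0428·5/12) = 17.0165
Fair forward F* = (S − I)·e^(rT) = (364.70 − 17.0165)·e^0.021400 = 347.6835 × 1.021631 = 355.2042
Market C$337.71 < fair 355.2042: forward underpriced → reverse cash-and-carry (short the stock, invest proceeds at r, pay the dividends, go long the forward).
Profit at T = |F_mkt − F*| = |337.71 − 355.2042| = C$17.49 per share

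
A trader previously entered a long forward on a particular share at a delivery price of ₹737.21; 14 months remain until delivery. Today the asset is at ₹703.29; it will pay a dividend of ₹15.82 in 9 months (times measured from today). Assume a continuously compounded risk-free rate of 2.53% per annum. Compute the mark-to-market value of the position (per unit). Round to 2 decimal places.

PV(remaining dividends) I = 15.82·e^(−0.0253·9/12) = 15.5226
Current forward F = (S − I)·e^(rT) = (703.29 − 15.5226)·e^(0.0253·14/12) = 687.7674 × 1.029957 = 708.3708
Value (long) = (F − K)·e^(−rT) = (708.3708 − 737.21) × 0.970915 = -28.0004
Value = -₹28.00

-₹28.00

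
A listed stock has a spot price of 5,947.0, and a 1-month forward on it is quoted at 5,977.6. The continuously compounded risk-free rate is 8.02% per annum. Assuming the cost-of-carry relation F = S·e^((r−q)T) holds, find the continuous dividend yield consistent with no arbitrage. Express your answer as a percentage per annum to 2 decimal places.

From F = S·e^((r−q)T): (r − q) = ln(F/S)/T
ln(5977.6/5947.0) = ln(1.005145) = 0.005132
(r − q) = 0.005132 / (1/12) = 0.061584
q = r − ln(F/S)/T = 0.0802 − 0.061584 = 0.018616
q = 1.86%

1.86%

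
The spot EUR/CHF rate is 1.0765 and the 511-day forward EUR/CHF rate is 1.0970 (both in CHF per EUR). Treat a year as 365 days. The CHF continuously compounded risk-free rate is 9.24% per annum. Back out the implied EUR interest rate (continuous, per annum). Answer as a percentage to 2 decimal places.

F = S·e^((r_CHF − r_EUR)T) ⇒ r_EUR = r_CHF − ln(F/S)/T
ln(1.0970/1.0765) = 0.018864; /(511/365) = 0.013474
r_EUR = 0.0924 − 0.013474 = 0.078926
r_EUR = 7.89%

7.89%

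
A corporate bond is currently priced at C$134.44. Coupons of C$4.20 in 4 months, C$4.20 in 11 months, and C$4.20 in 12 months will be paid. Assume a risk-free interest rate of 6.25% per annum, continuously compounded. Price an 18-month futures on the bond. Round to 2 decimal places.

PV(coupons) I = 4.20·e^(−0.0625·4/12) + 4.20·e^(−0.0625·11/12) + 4.20·e^(−0.0625·12/12)
I = 4.1134 + 3.9661 + 3.9455 = 12.0250
F = (S − I)·e^(rT) = (134.44 − 12.0250) · e^(0.0625·18/12)
= 122.4150 · e^0.093750 = 122.4150 × 1.098285 = C$134.45

C$134.45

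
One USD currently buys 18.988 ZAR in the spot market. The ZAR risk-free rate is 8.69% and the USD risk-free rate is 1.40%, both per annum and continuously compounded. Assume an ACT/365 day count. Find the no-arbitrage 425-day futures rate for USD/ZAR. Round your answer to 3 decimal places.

20.670

F = S·e^((r_ZAR − r_USD)T) = 18.988 · e^((0.0869 − 0.0140) × 425/365)
= 18.988 · e^0.084884 = 18.988 × 1.088591
F = 20.670 ZAR per USD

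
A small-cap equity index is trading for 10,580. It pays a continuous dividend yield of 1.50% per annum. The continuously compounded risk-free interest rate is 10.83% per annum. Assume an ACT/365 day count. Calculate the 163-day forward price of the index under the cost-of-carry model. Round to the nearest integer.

11,030

F = S·e^((r − q)T) = 10580 · e^((0.1083 − 0.0150) × 163/365)
= 10580 · e^0.041665 = 10580 × 1.042545
F = 11,030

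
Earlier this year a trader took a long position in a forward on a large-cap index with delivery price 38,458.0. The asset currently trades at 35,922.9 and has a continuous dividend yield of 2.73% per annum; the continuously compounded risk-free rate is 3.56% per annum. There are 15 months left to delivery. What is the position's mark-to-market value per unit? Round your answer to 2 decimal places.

-2066.43

Current fair forward for the remaining 15 months: F = S·e^((r − q)·T), (r − q) = 0.0356 − 0.0273 = 0.0083
F = 35922.9 · e^(0.0083 × 15/12) = 35922.9 × 1.01042901 = 36297.5403
Value of long forward = (F − K)·e^(−rT) = (36297.5403 − 38458.0) · e^(−0.0356·15/12)
= -2160.4597 × 0.95647560 = -2066.43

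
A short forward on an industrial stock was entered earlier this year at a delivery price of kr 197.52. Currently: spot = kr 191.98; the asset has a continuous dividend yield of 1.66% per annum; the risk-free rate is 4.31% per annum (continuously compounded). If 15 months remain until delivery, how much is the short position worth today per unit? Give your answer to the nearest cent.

-kr 0.88

Current fair forward for the remaining 15 months: F = S·e^((r − q)·T), (r − q) = 0.0431 − 0.0166 = 0.0265
F = 191.98 · e^(0.0265 × 15/12) = 191.98 × 1.033680 = 198.4459
Value of long forward = (F − K)·e^(−rT) = (198.4459 − 197.52) · e^(−0.0431·15/12)
= 0.9259 × 0.947551 = 0.88
Short position value = −(long value) = -kr 0.88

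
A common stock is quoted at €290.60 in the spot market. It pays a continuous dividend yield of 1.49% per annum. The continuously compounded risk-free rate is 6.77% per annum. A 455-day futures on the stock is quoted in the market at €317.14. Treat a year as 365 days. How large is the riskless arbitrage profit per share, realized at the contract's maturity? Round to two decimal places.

€6.77 per share

Fair futures: F* = S·e^(carry·T), with carry = (r − q) = 0.0677 − 0.0149 = 0.0528
F* = 290.60 · e^(0.0528 × 455/365) = 290.60 · e^0.065819 = 290.60 × 1.068033 = €310.3704
Market €317.14 > fair €310.3704: forward overpriced → cash-and-carry (buy spot, short the forward).
At maturity, profit = |F_mkt − F*| = |317.14 − 310.3704| = €6.77 per share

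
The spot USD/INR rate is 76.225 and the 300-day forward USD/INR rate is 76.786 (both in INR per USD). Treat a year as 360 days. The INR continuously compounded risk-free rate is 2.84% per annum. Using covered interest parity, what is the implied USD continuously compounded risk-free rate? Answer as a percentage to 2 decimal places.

F = S·e^((r_INR − r_USD)T) ⇒ r_USD = r_INR − ln(F/S)/T
ln(76.786/76.225) = 0.007333; /(300/360) = 0.008800
r_USD = 0.0284 − 0.008800 = 0.019600
r_USD = 1.96%

1.96%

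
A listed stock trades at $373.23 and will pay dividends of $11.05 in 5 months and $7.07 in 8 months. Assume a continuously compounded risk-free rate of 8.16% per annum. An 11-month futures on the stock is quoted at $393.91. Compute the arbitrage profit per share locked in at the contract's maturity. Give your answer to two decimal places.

PV(dividends) I = 11.05·e^(−0.0816·5/12) + 7.07·e^(−0.0816·8/12) = 17.3763
Fair futures F* = (S − I)·e^(rT) = (373.23 − 17.3763)·e^0.074800 = 355.8537 × 1.077669 = 383.4925
Market $393.91 > fair 383.4925: forward overpriced → cash-and-carry (borrow at r, buy the stock and collect the dividends, short the forward).
Profit at T = |F_mkt − F*| = |393.91 − 383.4925| = $10.42 per share

$10.42 per share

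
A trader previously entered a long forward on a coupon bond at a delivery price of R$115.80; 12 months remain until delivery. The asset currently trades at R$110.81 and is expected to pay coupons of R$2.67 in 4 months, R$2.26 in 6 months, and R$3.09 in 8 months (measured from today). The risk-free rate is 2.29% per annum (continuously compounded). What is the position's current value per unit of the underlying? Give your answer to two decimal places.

PV(remaining coupons) I = 2.67·e^(−0.0229·4/12) + 2.26·e^(−0.0229·6/12) + 3.09·e^(−0.0229·8/12) = 7.9272
Current forward F = (S − I)·e^(rT) = (110.81 − 7.9272)·e^(0.0229·12/12) = 102.8828 × 1.023164 = 105.2660
Value (long) = (F − K)·e^(−rT) = (105.2660 − 115.80) × 0.977360 = -10.2955
Value = -R$10.30

-R$10.30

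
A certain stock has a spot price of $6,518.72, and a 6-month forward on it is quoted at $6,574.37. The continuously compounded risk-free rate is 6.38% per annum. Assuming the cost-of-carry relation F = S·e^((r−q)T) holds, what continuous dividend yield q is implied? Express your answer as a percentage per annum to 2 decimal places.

From F = S·e^((r−q)T): (r − q) = ln(F/S)/T
ln(6574.37/6518.72) = ln(1.008537) = 0.008501
(r − q) = 0.008501 / (6/12) = 0.017002
q = r − ln(F/S)/T = 0.0638 − 0.017002 = 0.046798
q = 4.68%

4.68%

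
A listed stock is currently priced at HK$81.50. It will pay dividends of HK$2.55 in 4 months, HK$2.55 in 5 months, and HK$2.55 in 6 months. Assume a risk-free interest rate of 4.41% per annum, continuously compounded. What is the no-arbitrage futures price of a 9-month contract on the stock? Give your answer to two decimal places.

HK$76.48

PV(dividends) I = 2.55·e^(−0.0441·4/12) + 2.55·e^(−0.0441·5/12) + 2.55·e^(−0.0441·6/12)
I = 2.5128 + 2.5036 + 2.4944 = 7.5108
F = (S − I)·e^(rT) = (81.50 − 7.5108) · e^(0.0441·9/12)
= 73.9892 · e^0.033075 = 73.9892 × 1.033628 = HK$76.48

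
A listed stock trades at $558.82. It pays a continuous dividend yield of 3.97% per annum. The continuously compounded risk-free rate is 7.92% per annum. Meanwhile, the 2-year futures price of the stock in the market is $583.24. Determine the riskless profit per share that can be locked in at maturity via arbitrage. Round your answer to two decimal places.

$21.52 per share

Fair futures: F* = S·e^(carry·T), with carry = (r − q) = 0.0792 − 0.0397 = 0.0395
F* = 558.82 · e^(0.0395 × 2) = 558.82 · e^0.079000 = 558.82 × 1.082204 = $604.7572
Market $583.24 < fair $604.7572: forward underpriced → reverse cash-and-carry (short spot, go long the forward).
At maturity, profit = |F_mkt − F*| = |583.24 − 604.7572| = $21.52 per share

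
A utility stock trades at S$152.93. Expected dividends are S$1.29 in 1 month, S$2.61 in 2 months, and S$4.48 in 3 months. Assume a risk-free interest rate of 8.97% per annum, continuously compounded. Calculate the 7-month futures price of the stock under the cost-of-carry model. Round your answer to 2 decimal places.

PV(dividends) I = 1.29·e^(−0.0897·1/12) + 2.61·e^(−0.0897·2/12) + 4.48·e^(−0.0897·3/12)
I = 1.2804 + 2.5713 + 4.3807 = 8.2324
F = (S − I)·e^(rT) = (152.93 − 8.2324) · e^(0.0897·7/12)
= 144.6976 · e^0.052325 = 144.6976 × 1.053718 = S$152.47

S$152.47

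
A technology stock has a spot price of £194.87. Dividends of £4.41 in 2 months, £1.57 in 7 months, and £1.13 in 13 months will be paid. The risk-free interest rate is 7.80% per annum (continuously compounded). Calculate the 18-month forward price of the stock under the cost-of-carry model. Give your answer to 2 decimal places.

PV(dividends) I = 4.41·e^(−0.0780·2/12) + 1.57·e^(−0.0780·7/12) + 1.13·e^(−0.0780·13/12)
I = 4.3530 + 1.5002 + 1.0384 = 6.8916
F = (S − I)·e^(rT) = (194.87 − 6.8916) · e^(0.0780·18/12)
= 187.9784 · e^0.117000 = 187.9784 × 1.124119 = £211.31

£211.31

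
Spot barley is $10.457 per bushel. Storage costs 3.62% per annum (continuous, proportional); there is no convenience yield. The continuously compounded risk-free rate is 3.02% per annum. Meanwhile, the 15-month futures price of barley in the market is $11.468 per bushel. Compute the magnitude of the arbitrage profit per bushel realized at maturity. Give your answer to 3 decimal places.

$0.106 per bushel

Fair futures: F* = S·e^(carry·T), with carry = (r + u) = 0.0302 + 0.0362 = 0.0664
F* = 10.457 · e^(0.0664 × 15/12) = 10.457 · e^0.083000 = 10.457 × 1.086542 = $11.3620
Market $11.468 > fair $11.3620: forward overpriced → cash-and-carry (buy spot, short the forward).
At maturity, profit = |F_mkt − F*| = |11.468 − 11.3620| = $0.106 per bushel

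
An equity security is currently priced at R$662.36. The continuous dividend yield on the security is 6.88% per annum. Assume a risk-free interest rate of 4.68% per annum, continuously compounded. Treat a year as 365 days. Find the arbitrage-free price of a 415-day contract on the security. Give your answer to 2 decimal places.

R$646.00

F = S·e^((r − q)T) = 662.36 · e^((0.0468 − 0.0688) × 415/365)
= 662.36 · e^-0.025014 = 662.36 × 0.975296
F = R$646.00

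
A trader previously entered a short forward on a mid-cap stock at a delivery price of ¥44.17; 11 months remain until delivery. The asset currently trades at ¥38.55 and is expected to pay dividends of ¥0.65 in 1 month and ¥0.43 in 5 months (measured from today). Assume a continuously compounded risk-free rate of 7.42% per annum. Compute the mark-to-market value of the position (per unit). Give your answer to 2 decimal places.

PV(remaining dividends) I = 0.65·e^(−0.0742·1/12) + 0.43·e^(−0.0742·5/12) = 1.0629
Current forward F = (S − I)·e^(rT) = (38.55 − 1.0629)·e^(0.0742·11/12) = 37.4871 × 1.070383 = 40.1256
Value (long) = (F − K)·e^(−rT) = (40.1256 − 44.17) × 0.934245 = -3.7785
Short position value = −(long value) = ¥3.78

¥3.78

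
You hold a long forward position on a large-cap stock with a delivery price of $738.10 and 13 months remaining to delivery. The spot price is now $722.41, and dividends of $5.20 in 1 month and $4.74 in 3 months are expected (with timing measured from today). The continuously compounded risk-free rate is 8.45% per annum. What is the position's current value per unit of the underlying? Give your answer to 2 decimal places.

PV(remaining dividends) I = 5.20·e^(−0.0845·1/12) + 4.74·e^(−0.0845·3/12) = 9.8044
Current forward F = (S − I)·e^(rT) = (722.41 − 9.8044)·e^(0.0845·13/12) = 712.6056 × 1.095862 = 780.9174
Value (long) = (F − K)·e^(−rT) = (780.9174 − 738.10) × 0.912523 = 39.0719
Value = $39.07

$39.07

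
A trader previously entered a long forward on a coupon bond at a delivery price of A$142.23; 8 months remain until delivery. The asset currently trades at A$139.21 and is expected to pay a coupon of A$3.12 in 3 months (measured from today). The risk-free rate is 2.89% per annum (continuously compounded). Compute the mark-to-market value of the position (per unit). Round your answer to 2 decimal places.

-A$3.40

PV(remaining coupons) I = 3.12·e^(−0.0289·3/12) = 3.0975
Current forward F = (S − I)·e^(rT) = (139.21 − 3.0975)·e^(0.0289·8/12) = 136.1125 × 1.019453 = 138.7603
Value (long) = (F − K)·e^(−rT) = (138.7603 − 142.23) × 0.980918 = -3.4035
Value = -A$3.40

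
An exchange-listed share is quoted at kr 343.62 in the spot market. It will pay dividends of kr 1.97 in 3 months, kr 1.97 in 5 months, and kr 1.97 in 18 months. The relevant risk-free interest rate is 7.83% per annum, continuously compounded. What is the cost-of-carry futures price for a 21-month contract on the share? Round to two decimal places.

PV(dividends) I = 1.97·e^(−0.0783·3/12) + 1.97·e^(−0.0783·5/12) + 1.97·e^(−0.0783·18/12)
I = 1.9318 + 1.9068 + 1.7517 = 5.5903
F = (S − I)·e^(rT) = (343.62 − 5.5903) · e^(0.0783·21/12)
= 338.0297 · e^0.137025 = 338.0297 × 1.146857 = kr 387.67

kr 387.67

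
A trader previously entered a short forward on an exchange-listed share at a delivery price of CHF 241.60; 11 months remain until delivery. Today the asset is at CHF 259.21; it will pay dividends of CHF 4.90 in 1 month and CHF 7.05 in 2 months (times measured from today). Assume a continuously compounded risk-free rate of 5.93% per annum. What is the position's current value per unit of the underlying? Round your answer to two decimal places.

-CHF 18.54

PV(remaining dividends) I = 4.90·e^(−0.0593·1/12) + 7.05·e^(−0.0593·2/12) = 11.8565
Current forward F = (S − I)·e^(rT) = (259.21 − 11.8565)·e^(0.0593·11/12) = 247.3535 × 1.055863 = 261.1714
Value (long) = (F − K)·e^(−rT) = (261.1714 − 241.60) × 0.947093 = 18.5359
Short position value = −(long value) = -CHF 18.54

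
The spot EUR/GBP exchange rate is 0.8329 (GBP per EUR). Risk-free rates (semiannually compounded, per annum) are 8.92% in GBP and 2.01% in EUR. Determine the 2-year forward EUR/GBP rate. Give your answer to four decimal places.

0.9528

By covered interest parity, F = S · (1+r_GBP/2)^(2T) / (1+r_EUR/2)^(2T)
= 0.8329 × 1.190694 / 1.040810 = 0.8329 × 1.144007
F = 0.9528 GBP per EUR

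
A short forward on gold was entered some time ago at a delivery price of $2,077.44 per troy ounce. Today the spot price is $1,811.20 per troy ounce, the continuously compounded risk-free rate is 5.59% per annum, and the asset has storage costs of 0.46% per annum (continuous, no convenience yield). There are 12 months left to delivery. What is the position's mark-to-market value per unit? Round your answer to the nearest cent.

$144.95 per troy ounce

Current fair forward for the remaining 12 months: F = S·e^((r + u)·T), (r + u) = 0.0559 + 0.0046 = 0.0605
F = 1811.20 · e^(0.0605 × 12/12) = 1811.20 × 1.06236760 = 1924.1602
Value of long forward = (F − K)·e^(−rT) = (1924.1602 − 2077.44) · e^(−0.0559·12/12)
= -153.2798 × 0.94563369 = -144.95
Short position value = −(long value) = $144.95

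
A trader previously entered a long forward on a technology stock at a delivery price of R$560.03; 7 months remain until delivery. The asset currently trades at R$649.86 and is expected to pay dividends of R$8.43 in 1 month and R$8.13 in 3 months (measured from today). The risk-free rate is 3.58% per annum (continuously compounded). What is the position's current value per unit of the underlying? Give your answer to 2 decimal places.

R$84.94

PV(remaining dividends) I = 8.43·e^(−0.0358·1/12) + 8.13·e^(−0.0358·3/12) = 16.4624
Current forward F = (S − I)·e^(rT) = (649.86 − 16.4624)·e^(0.0358·7/12) = 633.3976 × 1.021103 = 646.7642
Value (long) = (F − K)·e^(−rT) = (646.7642 − 560.03) × 0.979333 = 84.9417
Value = R$84.94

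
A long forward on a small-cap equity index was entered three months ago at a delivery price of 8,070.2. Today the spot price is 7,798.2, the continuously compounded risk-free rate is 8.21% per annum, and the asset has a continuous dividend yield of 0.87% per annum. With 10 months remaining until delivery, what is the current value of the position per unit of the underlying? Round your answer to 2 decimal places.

205.34

Current fair forward for the remaining 10 months: F = S·e^((r − q)·T), (r − q) = 0.0821 − 0.0087 = 0.0734
F = 7798.2 · e^(0.0734 × 10/12) = 7798.2 × 1.06307608 = 8290.0799
Value of long forward = (F − K)·e^(−rT) = (8290.0799 − 8070.2) · e^(−0.0821·10/12)
= 219.8799 × 0.93387128 = 205.34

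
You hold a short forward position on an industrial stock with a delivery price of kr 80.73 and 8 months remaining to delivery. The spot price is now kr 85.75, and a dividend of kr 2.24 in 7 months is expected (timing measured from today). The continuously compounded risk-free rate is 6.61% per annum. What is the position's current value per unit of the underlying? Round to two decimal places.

-kr 6.34

PV(remaining dividends) I = 2.24·e^(−0.0661·7/12) = 2.1553
Current forward F = (S − I)·e^(rT) = (85.75 − 2.1553)·e^(0.0661·8/12) = 83.5947 × 1.045052 = 87.3608
Value (long) = (F − K)·e^(−rT) = (87.3608 − 80.73) × 0.956890 = 6.3449
Short position value = −(long value) = -kr 6.34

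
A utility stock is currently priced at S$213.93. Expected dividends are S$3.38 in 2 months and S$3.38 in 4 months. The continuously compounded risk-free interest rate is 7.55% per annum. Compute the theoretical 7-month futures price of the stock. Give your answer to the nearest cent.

PV(dividends) I = 3.38·e^(−0.0755·2/12) + 3.38·e^(−0.0755·4/12)
I = 3.3377 + 3.2960 = 6.6337
F = (S − I)·e^(rT) = (213.93 − 6.6337) · e^(0.0755·7/12)
= 207.2963 · e^0.044042 = 207.2963 × 1.045026 = S$216.63

S$216.63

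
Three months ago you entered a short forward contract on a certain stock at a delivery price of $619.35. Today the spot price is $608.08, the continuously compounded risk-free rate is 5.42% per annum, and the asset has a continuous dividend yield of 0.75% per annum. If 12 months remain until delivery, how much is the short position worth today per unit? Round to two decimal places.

-$16.86

Current fair forward for the remaining 12 months: F = S·e^((r − q)·T), (r − q) = 0.0542 − 0.0075 = 0.0467
F = 608.08 · e^(0.0467 × 12/12) = 608.08 × 1.047808 = 637.1511
Value of long forward = (F − K)·e^(−rT) = (637.1511 − 619.35) · e^(−0.0542·12/12)
= 17.8011 × 0.947243 = 16.86
Short position value = −(long value) = -$16.86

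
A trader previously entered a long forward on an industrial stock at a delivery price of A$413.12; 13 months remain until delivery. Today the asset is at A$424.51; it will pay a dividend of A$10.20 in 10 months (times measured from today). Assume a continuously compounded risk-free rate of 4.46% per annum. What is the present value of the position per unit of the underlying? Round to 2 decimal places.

A$21.05

PV(remaining dividends) I = 10.20·e^(−0.0446·10/12) = 9.8279
Current forward F = (S − I)·e^(rT) = (424.51 − 9.8279)·e^(0.0446·13/12) = 414.6821 × 1.049503 = 435.2101
Value (long) = (F − K)·e^(−rT) = (435.2101 − 413.12) × 0.952832 = 21.0482
Value = A$21.05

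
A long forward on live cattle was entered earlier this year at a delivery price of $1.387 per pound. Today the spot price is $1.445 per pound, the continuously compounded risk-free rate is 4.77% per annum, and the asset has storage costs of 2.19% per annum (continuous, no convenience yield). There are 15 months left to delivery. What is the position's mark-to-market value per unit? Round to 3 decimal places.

$0.178 per pound

Current fair forward for the remaining 15 months: F = S·e^((r + u)·T), (r + u) = 0.0477 + 0.0219 = 0.0696
F = 1.445 · e^(0.0696 × 15/12) = 1.445 × 1.090897 = 1.5763
Value of long forward = (F − K)·e^(−rT) = (1.5763 − 1.387) · e^(−0.0477·15/12)
= 0.1893 × 0.942118 = 0.178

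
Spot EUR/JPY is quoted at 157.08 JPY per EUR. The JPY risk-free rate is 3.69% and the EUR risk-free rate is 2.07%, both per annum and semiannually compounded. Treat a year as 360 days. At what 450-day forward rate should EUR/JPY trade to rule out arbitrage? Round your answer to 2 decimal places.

160.25

By covered interest parity, F = S · (1+r_JPY/2)^(2T) / (1+r_EUR/2)^(2T)
= 157.08 × 1.046765 / 1.026076 = 157.08 × 1.020163
F = 160.25 JPY per EUR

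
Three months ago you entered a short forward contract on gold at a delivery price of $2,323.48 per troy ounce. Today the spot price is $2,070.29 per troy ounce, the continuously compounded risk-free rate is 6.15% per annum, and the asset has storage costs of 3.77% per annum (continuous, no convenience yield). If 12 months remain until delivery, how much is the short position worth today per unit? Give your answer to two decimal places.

$35.06 per troy ounce

Current fair forward for the remaining 12 months: F = S·e^((r + u)·T), (r + u) = 0.0615 + 0.0377 = 0.0992
F = 2070.29 · e^(0.0992 × 12/12) = 2070.29 × 1.10428713 = 2286.1946
Value of long forward = (F − K)·e^(−rT) = (2286.1946 − 2323.48) · e^(−0.0615·12/12)
= -37.2854 × 0.94035295 = -35.06
Short position value = −(long value) = $35.06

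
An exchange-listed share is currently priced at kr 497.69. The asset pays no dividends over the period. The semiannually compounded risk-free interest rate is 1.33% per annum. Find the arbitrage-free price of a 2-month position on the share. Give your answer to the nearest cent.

F = S · (1+r/2)^(2T)
= 497.69 × 1.002212
F = kr 498.79

kr 498.79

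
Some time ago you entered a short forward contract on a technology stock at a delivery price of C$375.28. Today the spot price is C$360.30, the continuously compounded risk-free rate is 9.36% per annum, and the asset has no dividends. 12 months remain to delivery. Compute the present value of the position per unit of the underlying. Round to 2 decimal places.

Current fair forward for the remaining 12 months: F = S·e^(r·T), r = 0.0936
F = 360.30 · e^(0.0936 × 12/12) = 360.30 × 1.098120 = 395.6526
Value of long forward = (F − K)·e^(−rT) = (395.6526 − 375.28) · e^(−0.0936·12/12)
= 20.3726 × 0.910647 = 18.55
Short position value = −(long value) = -C$18.55

-C$18.55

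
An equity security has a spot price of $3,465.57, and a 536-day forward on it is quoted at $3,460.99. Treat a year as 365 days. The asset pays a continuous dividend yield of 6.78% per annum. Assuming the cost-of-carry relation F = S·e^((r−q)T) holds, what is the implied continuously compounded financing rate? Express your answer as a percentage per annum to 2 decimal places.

From F = S·e^((r−q)T): (r − q) = ln(F/S)/T
ln(3460.99/3465.57) = ln(0.998678) = -0.001323
(r − q) = -0.001323 / (536/365) = -0.000901
r = ln(F/S)/T + q = -0.000901 + 0.0678 = 0.066899
r = 6.69%

6.69%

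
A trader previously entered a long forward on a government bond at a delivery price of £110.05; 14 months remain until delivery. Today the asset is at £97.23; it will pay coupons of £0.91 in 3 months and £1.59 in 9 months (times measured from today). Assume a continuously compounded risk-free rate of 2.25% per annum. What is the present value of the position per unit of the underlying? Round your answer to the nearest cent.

-£12.44

PV(remaining coupons) I = 0.91·e^(−0.0225·3/12) + 1.59·e^(−0.0225·9/12) = 2.4683
Current forward F = (S − I)·e^(rT) = (97.23 − 2.4683)·e^(0.0225·14/12) = 94.7617 × 1.026598 = 97.2822
Value (long) = (F − K)·e^(−rT) = (97.2822 − 110.05) × 0.974092 = -12.4370
Value = -£12.44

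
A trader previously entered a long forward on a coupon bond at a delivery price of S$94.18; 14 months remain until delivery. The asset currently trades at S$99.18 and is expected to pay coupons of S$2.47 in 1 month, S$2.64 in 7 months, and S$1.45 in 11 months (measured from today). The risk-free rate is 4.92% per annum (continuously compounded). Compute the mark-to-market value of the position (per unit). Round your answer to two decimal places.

PV(remaining coupons) I = 2.47·e^(−0.0492·1/12) + 2.64·e^(−0.0492·7/12) + 1.45·e^(−0.0492·11/12) = 6.4113
Current forward F = (S − I)·e^(rT) = (99.18 − 6.4113)·e^(0.0492·14/12) = 92.7687 × 1.059079 = 98.2494
Value (long) = (F − K)·e^(−rT) = (98.2494 − 94.18) × 0.944216 = 3.8424
Value = S$3.84

S$3.84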